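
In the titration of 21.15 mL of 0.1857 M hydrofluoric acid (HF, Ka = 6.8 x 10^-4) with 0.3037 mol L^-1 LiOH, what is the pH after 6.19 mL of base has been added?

Initial n(HF) = 0.1857 x 0.02115 = 0.003928 mol.
n(LiOH) added = 0.3037 x 0.006190 = 0.001880 mol, converting that many moles of HF to F-.
Remaining n(HF) = 0.002048 mol; n(F-) = 0.001880 mol.
By Henderson-Hasselbalch, pH = pKa + log([A^-]/[HA]) = 3.17 + log(0.001880/0.002048) = 3.17 + (-0.04) = 3.13.

3.13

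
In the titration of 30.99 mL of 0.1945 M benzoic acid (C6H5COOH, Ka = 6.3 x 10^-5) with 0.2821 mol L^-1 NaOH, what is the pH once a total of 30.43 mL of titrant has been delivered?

n(acid) = 0.1945 x 0.03099 = 0.006028 mol; n(NaOH) added = 0.2821 x 0.03043 = 0.008584 mol.
Base is in excess by 0.008584 - 0.006028 = 0.002557 mol in a total volume of 0.06142 L.
[OH^-] = 0.002557/0.06142 = 0.04163 M, so pOH = 1.38 and pH = 14.00 - 1.38 = 12.62.

12.62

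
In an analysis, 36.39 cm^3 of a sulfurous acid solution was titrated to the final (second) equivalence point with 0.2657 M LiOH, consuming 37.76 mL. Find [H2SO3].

0.138 M

n(LiOH) = 0.2657 x 0.03776 = 0.01003 mol.
At the final (second) equivalence point, 2 mol OH^- react per mol H2SO3, so n(H2SO3) = 0.01003 / 2 = 0.005016 mol.
[H2SO3] = 0.005016 / 0.03639 L = 0.138 M.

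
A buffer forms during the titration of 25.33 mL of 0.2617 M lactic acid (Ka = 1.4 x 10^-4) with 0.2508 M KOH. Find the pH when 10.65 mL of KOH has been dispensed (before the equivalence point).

3.68

Initial n(HC3H5O3) = 0.2617 x 0.02533 = 0.006629 mol.
n(KOH) added = 0.2508 x 0.01065 = 0.002671 mol, converting that many moles of HC3H5O3 to C3H5O3-.
Remaining n(HC3H5O3) = 0.003958 mol; n(C3H5O3-) = 0.002671 mol.
By Henderson-Hasselbalch, pH = pKa + log([A^-]/[HA]) = 3.85 + log(0.002671/0.003958) = 3.85 + (-0.17) = 3.68.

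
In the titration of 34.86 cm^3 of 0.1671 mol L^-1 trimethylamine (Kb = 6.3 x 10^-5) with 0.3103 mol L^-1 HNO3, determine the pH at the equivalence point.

n((CH3)3N) = 0.1671 x 0.03486 = 0.005825 mol; V(HNO3) at equivalence = 0.005825/0.3103 = 0.01877 L.
At equivalence the base is fully converted to (CH3)3NH+; total volume = 0.05363 L, so [(CH3)3NH+] = 0.005825/0.05363 = 0.1086 M.
Ka((CH3)3NH+) = Kw/Kb = 1.0e-14 / 6.3 x 10^-5 = 1.59e-10.
[H^+] = sqrt(Ka x [(CH3)3NH+]) = sqrt(1.59e-10 x 0.1086) = 4.15e-6 M.
pH = -log(4.15e-6) = 5.38.

5.38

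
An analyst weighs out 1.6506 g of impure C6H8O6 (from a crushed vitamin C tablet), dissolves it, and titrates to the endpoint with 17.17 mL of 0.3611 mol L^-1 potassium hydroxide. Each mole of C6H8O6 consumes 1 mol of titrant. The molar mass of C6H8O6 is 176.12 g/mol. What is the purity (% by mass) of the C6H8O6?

66.2%

n(KOH) = 0.3611 x 0.01717 = 0.006200 mol.
n(C6H8O6) = 0.006200 / 1 = 0.006200 mol.
mass of C6H8O6 = 0.006200 x 176.12 = 1.092 g.
% purity = 1.092 / 1.6506 x 100 = 66.2%.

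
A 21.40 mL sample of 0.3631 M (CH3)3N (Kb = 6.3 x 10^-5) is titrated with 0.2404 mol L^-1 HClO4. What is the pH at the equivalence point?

5.32

n((CH3)3N) = 0.3631 x 0.02140 = 0.007770 mol; V(HClO4) at equivalence = 0.007770/0.2404 = 0.03232 L.
At equivalence the base is fully converted to (CH3)3NH+; total volume = 0.05372 L, so [(CH3)3NH+] = 0.007770/0.05372 = 0.1446 M.
Ka((CH3)3NH+) = Kw/Kb = 1.0e-14 / 6.3 x 10^-5 = 1.59e-10.
[H^+] = sqrt(Ka x [(CH3)3NH+]) = sqrt(1.59e-10 x 0.1446) = 4.79e-6 M.
pH = -log(4.79e-6) = 5.32.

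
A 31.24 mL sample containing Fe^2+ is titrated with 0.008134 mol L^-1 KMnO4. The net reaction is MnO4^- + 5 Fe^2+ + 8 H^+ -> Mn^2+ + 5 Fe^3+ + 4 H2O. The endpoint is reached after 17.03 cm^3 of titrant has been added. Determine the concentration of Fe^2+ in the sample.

n(KMnO4) = 0.008134 x 0.01703 = 0.0001385 mol.
From the balanced equation, 1 mol KMnO4 reacts with 5 mol Fe^2+, so n(Fe^2+) = 0.0001385 x 5/1 = 0.0006926 mol.
[Fe^2+] = 0.0006926 / 0.03124 L = 0.0222 M.

0.0222 M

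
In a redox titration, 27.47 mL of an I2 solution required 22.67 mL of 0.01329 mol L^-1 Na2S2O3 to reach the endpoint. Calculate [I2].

n(Na2S2O3) = 0.01329 x 0.02267 = 0.0003013 mol.
From the balanced equation, 2 mol Na2S2O3 reacts with 1 mol I2, so n(I2) = 0.0003013 x 1/2 = 0.0001506 mol.
[I2] = 0.0001506 / 0.02747 L = 0.00548 M.

0.00548 M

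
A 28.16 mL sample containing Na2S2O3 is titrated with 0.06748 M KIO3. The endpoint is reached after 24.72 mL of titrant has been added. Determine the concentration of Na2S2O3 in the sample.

n(KIO3) = 0.06748 x 0.02472 = 0.001668 mol.
From the balanced equation, 1 mol KIO3 reacts with 6 mol Na2S2O3, so n(Na2S2O3) = 0.001668 x 6/1 = 0.01001 mol.
[Na2S2O3] = 0.01001 / 0.02816 L = 0.355 M.

0.355 M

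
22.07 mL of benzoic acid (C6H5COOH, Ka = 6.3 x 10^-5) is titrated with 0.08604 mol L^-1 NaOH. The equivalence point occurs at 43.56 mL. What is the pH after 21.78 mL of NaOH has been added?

21.78 mL is exactly half the equivalence volume (43.56/2), i.e. the half-equivalence point.
There, n(HA) = n(A^-), so pH = pKa = -log(6.3 x 10^-5) = 4.20.

4.20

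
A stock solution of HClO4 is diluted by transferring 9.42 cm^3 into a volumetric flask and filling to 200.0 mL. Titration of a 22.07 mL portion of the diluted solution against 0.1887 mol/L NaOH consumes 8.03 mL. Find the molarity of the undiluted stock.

1.46 M

n(NaOH) = 0.1887 x 0.008030 = 0.001515 mol.
n(HClO4) in the aliquot = 0.001515 mol.
[diluted HClO4] = 0.001515 / 0.02207 = 0.06866 M.
Dilution factor = 200.0/9.420 = 21.23, so [stock] = 0.06866 x 21.23 = 1.46 M.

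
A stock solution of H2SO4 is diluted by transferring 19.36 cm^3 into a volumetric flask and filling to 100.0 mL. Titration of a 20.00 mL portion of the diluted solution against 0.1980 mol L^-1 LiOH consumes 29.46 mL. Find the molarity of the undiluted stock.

0.753 M

n(LiOH) = 0.1980 x 0.02946 = 0.005833 mol.
n(H2SO4) in the aliquot = 0.005833 x 1/2 = 0.002917 mol.
[diluted H2SO4] = 0.002917 / 0.02000 = 0.1458 M.
Dilution factor = 100.0/19.36 = 5.165, so [stock] = 0.1458 x 5.165 = 0.753 M.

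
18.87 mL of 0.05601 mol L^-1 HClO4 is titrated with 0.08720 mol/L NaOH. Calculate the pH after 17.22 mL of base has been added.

12.09

n(acid) = 0.05601 x 0.01887 = 0.001057 mol; n(NaOH) added = 0.08720 x 0.01722 = 0.001502 mol.
Base is in excess by 0.001502 - 0.001057 = 0.0004447 mol in a total volume of 0.03609 L.
[OH^-] = 0.0004447/0.03609 = 0.01232 M, so pOH = 1.91 and pH = 14.00 - 1.91 = 12.09.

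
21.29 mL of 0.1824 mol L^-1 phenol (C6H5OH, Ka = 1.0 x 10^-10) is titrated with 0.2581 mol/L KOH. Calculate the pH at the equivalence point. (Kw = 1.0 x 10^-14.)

n(C6H5OH) = 0.1824 x 0.02129 = 0.003883 mol; V(KOH) at equivalence = 0.003883/0.2581 = 0.01505 L.
At equivalence all the acid is converted to C6H5O-; total volume = 0.02129 + 0.01505 = 0.03634 L, so [C6H5O-] = 0.003883/0.03634 = 0.1069 M.
Kb = Kw/Ka = 1.0e-14 / 1.0 x 10^-10 = 0.000100.
[OH^-] = sqrt(Kb x [C6H5O-]) = sqrt(0.000100 x 0.1069) = 0.00327 M.
pOH = 2.49, so pH = 14.00 - 2.49 = 11.51.

11.51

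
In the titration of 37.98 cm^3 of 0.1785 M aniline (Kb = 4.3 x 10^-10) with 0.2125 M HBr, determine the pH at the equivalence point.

2.82

n(C6H5NH2) = 0.1785 x 0.03798 = 0.006779 mol; V(HBr) at equivalence = 0.006779/0.2125 = 0.03190 L.
At equivalence the base is fully converted to C6H5NH3+; total volume = 0.06988 L, so [C6H5NH3+] = 0.006779/0.06988 = 0.09701 M.
Ka(C6H5NH3+) = Kw/Kb = 1.0e-14 / 4.3 x 10^-10 = 2.33e-5.
[H^+] = sqrt(Ka x [C6H5NH3+]) = sqrt(2.33e-5 x 0.09701) = 0.00150 M.
pH = -log(0.00150) = 2.82.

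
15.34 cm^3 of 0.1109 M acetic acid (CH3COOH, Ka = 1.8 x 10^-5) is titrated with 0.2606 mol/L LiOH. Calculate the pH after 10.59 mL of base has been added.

n(acid) = 0.1109 x 0.01534 = 0.001701 mol; n(LiOH) added = 0.2606 x 0.01059 = 0.002760 mol.
Base is in excess by 0.002760 - 0.001701 = 0.001059 mol in a total volume of 0.02593 L.
[OH^-] = 0.001059/0.02593 = 0.04082 M, so pOH = 1.39 and pH = 14.00 - 1.39 = 12.61.

12.61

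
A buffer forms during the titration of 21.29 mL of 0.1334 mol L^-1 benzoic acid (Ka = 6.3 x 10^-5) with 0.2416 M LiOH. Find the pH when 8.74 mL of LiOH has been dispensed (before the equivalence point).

Initial n(C6H5COOH) = 0.1334 x 0.02129 = 0.002840 mol.
n(LiOH) added = 0.2416 x 0.008740 = 0.002112 mol, converting that many moles of C6H5COOH to C6H5COO-.
Remaining n(C6H5COOH) = 0.0007285 mol; n(C6H5COO-) = 0.002112 mol.
By Henderson-Hasselbalch, pH = pKa + log([A^-]/[HA]) = 4.20 + log(0.002112/0.0007285) = 4.20 + (+0.46) = 4.66.

4.66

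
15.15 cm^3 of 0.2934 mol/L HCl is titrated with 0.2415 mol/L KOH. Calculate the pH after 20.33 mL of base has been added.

n(acid) = 0.2934 x 0.01515 = 0.004445 mol; n(KOH) added = 0.2415 x 0.02033 = 0.004910 mol.
Base is in excess by 0.004910 - 0.004445 = 0.0004647 mol in a total volume of 0.03548 L.
[OH^-] = 0.0004647/0.03548 = 0.01310 M, so pOH = 1.88 and pH = 14.00 - 1.88 = 12.12.

12.12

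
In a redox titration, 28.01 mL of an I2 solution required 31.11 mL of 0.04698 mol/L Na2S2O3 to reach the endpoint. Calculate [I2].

n(Na2S2O3) = 0.04698 x 0.03111 = 0.001462 mol.
From the balanced equation, 2 mol Na2S2O3 reacts with 1 mol I2, so n(I2) = 0.001462 x 1/2 = 0.0007308 mol.
[I2] = 0.0007308 / 0.02801 L = 0.0261 M.

0.0261 M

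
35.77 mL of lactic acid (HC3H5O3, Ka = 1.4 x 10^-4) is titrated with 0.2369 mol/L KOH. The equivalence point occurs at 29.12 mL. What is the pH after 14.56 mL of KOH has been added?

14.56 mL is exactly half the equivalence volume (29.12/2), i.e. the half-equivalence point.
There, n(HA) = n(A^-), so pH = pKa = -log(1.4 x 10^-4) = 3.85.

3.85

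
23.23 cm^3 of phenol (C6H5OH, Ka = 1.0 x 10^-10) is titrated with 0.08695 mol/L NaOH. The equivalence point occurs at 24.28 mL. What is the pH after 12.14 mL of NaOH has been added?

12.14 mL is exactly half the equivalence volume (24.28/2), i.e. the half-equivalence point.
There, n(HA) = n(A^-), so pH = pKa = -log(1.0 x 10^-10) = 10.00.

10.00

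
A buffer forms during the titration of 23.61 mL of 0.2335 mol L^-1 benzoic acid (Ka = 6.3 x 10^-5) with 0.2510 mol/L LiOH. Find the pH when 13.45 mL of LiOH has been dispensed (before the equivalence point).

Initial n(C6H5COOH) = 0.2335 x 0.02361 = 0.005513 mol.
n(LiOH) added = 0.2510 x 0.01345 = 0.003376 mol, converting that many moles of C6H5COOH to C6H5COO-.
Remaining n(C6H5COOH) = 0.002137 mol; n(C6H5COO-) = 0.003376 mol.
By Henderson-Hasselbalch, pH = pKa + log([A^-]/[HA]) = 4.20 + log(0.003376/0.002137) = 4.20 + (+0.20) = 4.40.

4.40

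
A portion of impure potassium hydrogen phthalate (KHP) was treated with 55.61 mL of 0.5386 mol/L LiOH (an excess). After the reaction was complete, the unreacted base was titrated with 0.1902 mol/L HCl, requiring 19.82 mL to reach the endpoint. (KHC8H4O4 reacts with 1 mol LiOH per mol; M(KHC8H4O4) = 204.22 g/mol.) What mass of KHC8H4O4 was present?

Total n(LiOH) added = 0.5386 x 0.05561 = 0.02995 mol.
n(HCl) used = 0.1902 x 0.01982 = 0.003770 mol, which equals the excess n(LiOH).
So n(LiOH) consumed by the sample = 0.02995 - 0.003770 = 0.02618 mol.
n(KHC8H4O4) = 0.02618 / 1 = 0.02618 mol.
mass = 0.02618 mol x 204.22 g/mol = 5.35 g.

5.35 g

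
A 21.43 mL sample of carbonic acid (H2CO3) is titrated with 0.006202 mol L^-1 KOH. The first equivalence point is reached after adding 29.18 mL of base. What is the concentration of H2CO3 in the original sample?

n(KOH) = 0.006202 x 0.02918 = 0.0001810 mol.
At the first equivalence point, 1 mol OH^- react per mol H2CO3, so n(H2CO3) = 0.0001810 / 1 = 0.0001810 mol.
[H2CO3] = 0.0001810 / 0.02143 L = 0.00844 M.

0.00844 M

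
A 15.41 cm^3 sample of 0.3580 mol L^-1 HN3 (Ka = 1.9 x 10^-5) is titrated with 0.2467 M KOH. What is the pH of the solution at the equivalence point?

n(HN3) = 0.3580 x 0.01541 = 0.005517 mol; V(KOH) at equivalence = 0.005517/0.2467 = 0.02236 L.
At equivalence all the acid is converted to N3-; total volume = 0.01541 + 0.02236 = 0.03777 L, so [N3-] = 0.005517/0.03777 = 0.1461 M.
Kb = Kw/Ka = 1.0e-14 / 1.9 x 10^-5 = 5.26e-10.
[OH^-] = sqrt(Kb x [N3-]) = sqrt(5.26e-10 x 0.1461) = 8.77e-6 M.
pOH = 5.06, so pH = 14.00 - 5.06 = 8.94.

8.94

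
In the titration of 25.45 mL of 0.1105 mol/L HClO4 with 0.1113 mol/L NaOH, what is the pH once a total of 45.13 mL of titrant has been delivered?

n(acid) = 0.1105 x 0.02545 = 0.002812 mol; n(NaOH) added = 0.1113 x 0.04513 = 0.005023 mol.
Base is in excess by 0.005023 - 0.002812 = 0.002211 mol in a total volume of 0.07058 L.
[OH^-] = 0.002211/0.07058 = 0.03132 M, so pOH = 1.50 and pH = 14.00 - 1.50 = 12.50.

12.50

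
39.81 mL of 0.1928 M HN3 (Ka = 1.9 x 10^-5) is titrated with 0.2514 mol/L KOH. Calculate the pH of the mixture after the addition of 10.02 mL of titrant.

4.41

Initial n(HN3) = 0.1928 x 0.03981 = 0.007675 mol.
n(KOH) added = 0.2514 x 0.01002 = 0.002519 mol, converting that many moles of HN3 to N3-.
Remaining n(HN3) = 0.005156 mol; n(N3-) = 0.002519 mol.
By Henderson-Hasselbalch, pH = pKa + log([A^-]/[HA]) = 4.72 + log(0.002519/0.005156) = 4.72 + (-0.31) = 4.41.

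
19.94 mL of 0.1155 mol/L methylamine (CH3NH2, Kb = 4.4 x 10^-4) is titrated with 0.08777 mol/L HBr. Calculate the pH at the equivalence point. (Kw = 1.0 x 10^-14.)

n(CH3NH2) = 0.1155 x 0.01994 = 0.002303 mol; V(HBr) at equivalence = 0.002303/0.08777 = 0.02624 L.
At equivalence the base is fully converted to CH3NH3+; total volume = 0.04618 L, so [CH3NH3+] = 0.002303/0.04618 = 0.04987 M.
Ka(CH3NH3+) = Kw/Kb = 1.0e-14 / 4.4 x 10^-4 = 2.27e-11.
[H^+] = sqrt(Ka x [CH3NH3+]) = sqrt(2.27e-11 x 0.04987) = 1.06e-6 M.
pH = -log(1.06e-6) = 5.97.

5.97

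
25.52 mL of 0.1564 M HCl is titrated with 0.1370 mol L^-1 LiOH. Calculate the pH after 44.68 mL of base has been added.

n(acid) = 0.1564 x 0.02552 = 0.003991 mol; n(LiOH) added = 0.1370 x 0.04468 = 0.006121 mol.
Base is in excess by 0.006121 - 0.003991 = 0.002130 mol in a total volume of 0.07020 L.
[OH^-] = 0.002130/0.07020 = 0.03034 M, so pOH = 1.52 and pH = 14.00 - 1.52 = 12.48.

12.48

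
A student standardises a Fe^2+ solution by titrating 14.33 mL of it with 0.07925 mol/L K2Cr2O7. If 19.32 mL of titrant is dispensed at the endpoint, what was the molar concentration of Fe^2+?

n(K2Cr2O7) = 0.07925 x 0.01932 = 0.001531 mol.
From the balanced equation, 1 mol K2Cr2O7 reacts with 6 mol Fe^2+, so n(Fe^2+) = 0.001531 x 6/1 = 0.009187 mol.
[Fe^2+] = 0.009187 / 0.01433 L = 0.641 M.

0.641 M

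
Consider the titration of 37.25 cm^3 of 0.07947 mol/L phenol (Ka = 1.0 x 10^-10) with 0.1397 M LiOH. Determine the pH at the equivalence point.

11.35

n(C6H5OH) = 0.07947 x 0.03725 = 0.002960 mol; V(LiOH) at equivalence = 0.002960/0.1397 = 0.02119 L.
At equivalence all the acid is converted to C6H5O-; total volume = 0.03725 + 0.02119 = 0.05844 L, so [C6H5O-] = 0.002960/0.05844 = 0.05065 M.
Kb = Kw/Ka = 1.0e-14 / 1.0 x 10^-10 = 0.000100.
[OH^-] = sqrt(Kb x [C6H5O-]) = sqrt(0.000100 x 0.05065) = 0.00225 M.
pOH = 2.65, so pH = 14.00 - 2.65 = 11.35.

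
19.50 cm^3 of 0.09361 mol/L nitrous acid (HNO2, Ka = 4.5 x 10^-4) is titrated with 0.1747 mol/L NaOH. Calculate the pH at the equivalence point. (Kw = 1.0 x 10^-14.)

8.07

n(HNO2) = 0.09361 x 0.01950 = 0.001825 mol; V(NaOH) at equivalence = 0.001825/0.1747 = 0.01045 L.
At equivalence all the acid is converted to NO2-; total volume = 0.01950 + 0.01045 = 0.02995 L, so [NO2-] = 0.001825/0.02995 = 0.06095 M.
Kb = Kw/Ka = 1.0e-14 / 4.5 x 10^-4 = 2.22e-11.
[OH^-] = sqrt(Kb x [NO2-]) = sqrt(2.22e-11 x 0.06095) = 1.16e-6 M.
pOH = 5.93, so pH = 14.00 - 5.93 = 8.07.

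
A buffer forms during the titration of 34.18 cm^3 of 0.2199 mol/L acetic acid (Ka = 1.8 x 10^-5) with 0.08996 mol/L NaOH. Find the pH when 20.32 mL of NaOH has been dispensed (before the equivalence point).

Initial n(CH3COOH) = 0.2199 x 0.03418 = 0.007516 mol.
n(NaOH) added = 0.08996 x 0.02032 = 0.001828 mol, converting that many moles of CH3COOH to CH3COO-.
Remaining n(CH3COOH) = 0.005688 mol; n(CH3COO-) = 0.001828 mol.
By Henderson-Hasselbalch, pH = pKa + log([A^-]/[HA]) = 4.74 + log(0.001828/0.005688) = 4.74 + (-0.49) = 4.25.

4.25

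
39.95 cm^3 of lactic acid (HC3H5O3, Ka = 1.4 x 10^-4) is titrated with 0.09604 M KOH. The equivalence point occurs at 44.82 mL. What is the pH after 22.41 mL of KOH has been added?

3.85

22.41 mL is exactly half the equivalence volume (44.82/2), i.e. the half-equivalence point.
There, n(HA) = n(A^-), so pH = pKa = -log(1.4 x 10^-4) = 3.85.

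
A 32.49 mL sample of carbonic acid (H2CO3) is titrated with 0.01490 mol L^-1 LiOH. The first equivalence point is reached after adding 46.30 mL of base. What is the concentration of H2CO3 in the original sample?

n(LiOH) = 0.01490 x 0.04630 = 0.0006899 mol.
At the first equivalence point, 1 mol OH^- react per mol H2CO3, so n(H2CO3) = 0.0006899 / 1 = 0.0006899 mol.
[H2CO3] = 0.0006899 / 0.03249 L = 0.0212 M.

0.0212 M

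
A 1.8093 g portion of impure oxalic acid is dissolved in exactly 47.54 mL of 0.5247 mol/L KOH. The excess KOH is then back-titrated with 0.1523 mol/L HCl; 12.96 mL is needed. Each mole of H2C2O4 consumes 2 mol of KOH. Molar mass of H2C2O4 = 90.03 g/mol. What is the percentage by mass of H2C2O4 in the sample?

57.1%

Total n(KOH) added = 0.5247 x 0.04754 = 0.02494 mol.
n(HCl) used = 0.1523 x 0.01296 = 0.001974 mol, which equals the excess n(KOH).
So n(KOH) consumed by the sample = 0.02494 - 0.001974 = 0.02297 mol.
n(H2C2O4) = 0.02297 / 2 = 0.01149 mol.
mass H2C2O4 = 0.01149 x 90.03 = 1.034 g, so %H2C2O4 = 1.034/1.8093 x 100 = 57.1%.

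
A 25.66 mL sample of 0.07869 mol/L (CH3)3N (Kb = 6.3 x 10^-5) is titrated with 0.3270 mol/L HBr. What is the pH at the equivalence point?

n((CH3)3N) = 0.07869 x 0.02566 = 0.002019 mol; V(HBr) at equivalence = 0.002019/0.3270 = 0.006175 L.
At equivalence the base is fully converted to (CH3)3NH+; total volume = 0.03183 L, so [(CH3)3NH+] = 0.002019/0.03183 = 0.06343 M.
Ka((CH3)3NH+) = Kw/Kb = 1.0e-14 / 6.3 x 10^-5 = 1.59e-10.
[H^+] = sqrt(Ka x [(CH3)3NH+]) = sqrt(1.59e-10 x 0.06343) = 3.17e-6 M.
pH = -log(3.17e-6) = 5.50.

5.50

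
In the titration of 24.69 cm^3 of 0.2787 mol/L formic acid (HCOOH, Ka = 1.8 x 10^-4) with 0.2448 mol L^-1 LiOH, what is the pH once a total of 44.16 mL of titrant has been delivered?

12.76

n(acid) = 0.2787 x 0.02469 = 0.006881 mol; n(LiOH) added = 0.2448 x 0.04416 = 0.01081 mol.
Base is in excess by 0.01081 - 0.006881 = 0.003929 mol in a total volume of 0.06885 L.
[OH^-] = 0.003929/0.06885 = 0.05707 M, so pOH = 1.24 and pH = 14.00 - 1.24 = 12.76.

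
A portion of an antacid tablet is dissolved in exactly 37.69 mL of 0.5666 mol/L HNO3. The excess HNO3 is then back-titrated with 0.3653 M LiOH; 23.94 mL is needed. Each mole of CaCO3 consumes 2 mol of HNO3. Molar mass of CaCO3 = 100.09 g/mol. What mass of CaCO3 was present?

Total n(HNO3) added = 0.5666 x 0.03769 = 0.02136 mol.
n(LiOH) used = 0.3653 x 0.02394 = 0.008745 mol, which equals the excess n(HNO3).
So n(HNO3) consumed by the sample = 0.02136 - 0.008745 = 0.01261 mol.
n(CaCO3) = 0.01261 / 2 = 0.006305 mol.
mass = 0.006305 mol x 100.09 g/mol = 0.631 g.

0.631 g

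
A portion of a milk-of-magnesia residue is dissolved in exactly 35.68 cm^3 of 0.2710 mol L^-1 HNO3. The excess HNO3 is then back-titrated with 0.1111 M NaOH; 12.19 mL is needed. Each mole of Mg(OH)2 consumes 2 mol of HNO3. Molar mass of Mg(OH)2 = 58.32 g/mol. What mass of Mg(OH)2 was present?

Total n(HNO3) added = 0.2710 x 0.03568 = 0.009669 mol.
n(NaOH) used = 0.1111 x 0.01219 = 0.001354 mol, which equals the excess n(HNO3).
So n(HNO3) consumed by the sample = 0.009669 - 0.001354 = 0.008315 mol.
n(Mg(OH)2) = 0.008315 / 2 = 0.004157 mol.
mass = 0.004157 mol x 58.32 g/mol = 0.242 g.

0.242 g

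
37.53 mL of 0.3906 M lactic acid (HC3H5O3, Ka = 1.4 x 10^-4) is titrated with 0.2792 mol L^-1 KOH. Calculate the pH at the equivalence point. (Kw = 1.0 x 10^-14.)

8.53

n(HC3H5O3) = 0.3906 x 0.03753 = 0.01466 mol; V(KOH) at equivalence = 0.01466/0.2792 = 0.05250 L.
At equivalence all the acid is converted to C3H5O3-; total volume = 0.03753 + 0.05250 = 0.09003 L, so [C3H5O3-] = 0.01466/0.09003 = 0.1628 M.
Kb = Kw/Ka = 1.0e-14 / 1.4 x 10^-4 = 7.14e-11.
[OH^-] = sqrt(Kb x [C3H5O3-]) = sqrt(7.14e-11 x 0.1628) = 3.41e-6 M.
pOH = 5.47, so pH = 14.00 - 5.47 = 8.53.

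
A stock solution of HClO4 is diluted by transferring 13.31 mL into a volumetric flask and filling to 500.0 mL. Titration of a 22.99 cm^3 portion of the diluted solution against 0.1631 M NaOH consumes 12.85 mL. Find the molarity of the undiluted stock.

3.42 M

n(NaOH) = 0.1631 x 0.01285 = 0.002096 mol.
n(HClO4) in the aliquot = 0.002096 mol.
[diluted HClO4] = 0.002096 / 0.02299 = 0.09116 M.
Dilution factor = 500.0/13.31 = 37.57, so [stock] = 0.09116 x 37.57 = 3.42 M.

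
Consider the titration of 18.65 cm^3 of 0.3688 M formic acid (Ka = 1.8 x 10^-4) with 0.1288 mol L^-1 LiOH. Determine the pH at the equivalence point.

8.36

n(HCOOH) = 0.3688 x 0.01865 = 0.006878 mol; V(LiOH) at equivalence = 0.006878/0.1288 = 0.05340 L.
At equivalence all the acid is converted to HCOO-; total volume = 0.01865 + 0.05340 = 0.07205 L, so [HCOO-] = 0.006878/0.07205 = 0.09546 M.
Kb = Kw/Ka = 1.0e-14 / 1.8 x 10^-4 = 5.56e-11.
[OH^-] = sqrt(Kb x [HCOO-]) = sqrt(5.56e-11 x 0.09546) = 2.30e-6 M.
pOH = 5.64, so pH = 14.00 - 5.64 = 8.36.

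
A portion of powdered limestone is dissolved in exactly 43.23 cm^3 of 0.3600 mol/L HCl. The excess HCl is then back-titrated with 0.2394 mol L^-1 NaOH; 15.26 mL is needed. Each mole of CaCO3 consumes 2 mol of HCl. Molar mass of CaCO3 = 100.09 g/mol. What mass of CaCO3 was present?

0.596 g

Total n(HCl) added = 0.3600 x 0.04323 = 0.01556 mol.
n(NaOH) used = 0.2394 x 0.01526 = 0.003653 mol, which equals the excess n(HCl).
So n(HCl) consumed by the sample = 0.01556 - 0.003653 = 0.01191 mol.
n(CaCO3) = 0.01191 / 2 = 0.005955 mol.
mass = 0.005955 mol x 100.09 g/mol = 0.596 g.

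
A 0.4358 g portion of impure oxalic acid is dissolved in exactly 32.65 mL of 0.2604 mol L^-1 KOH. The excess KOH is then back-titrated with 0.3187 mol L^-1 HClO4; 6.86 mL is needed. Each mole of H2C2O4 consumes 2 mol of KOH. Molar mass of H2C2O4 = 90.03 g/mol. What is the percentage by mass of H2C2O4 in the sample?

Total n(KOH) added = 0.2604 x 0.03265 = 0.008502 mol.
n(HClO4) used = 0.3187 x 0.006860 = 0.002186 mol, which equals the excess n(KOH).
So n(KOH) consumed by the sample = 0.008502 - 0.002186 = 0.006316 mol.
n(H2C2O4) = 0.006316 / 2 = 0.003158 mol.
mass H2C2O4 = 0.003158 x 90.03 = 0.2843 g, so %H2C2O4 = 0.2843/0.4358 x 100 = 65.2%.

65.2%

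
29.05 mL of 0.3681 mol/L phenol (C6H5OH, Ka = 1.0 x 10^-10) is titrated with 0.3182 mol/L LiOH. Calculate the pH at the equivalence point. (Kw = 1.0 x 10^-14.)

n(C6H5OH) = 0.3681 x 0.02905 = 0.01069 mol; V(LiOH) at equivalence = 0.01069/0.3182 = 0.03361 L.
At equivalence all the acid is converted to C6H5O-; total volume = 0.02905 + 0.03361 = 0.06266 L, so [C6H5O-] = 0.01069/0.06266 = 0.1707 M.
Kb = Kw/Ka = 1.0e-14 / 1.0 x 10^-10 = 0.000100.
[OH^-] = sqrt(Kb x [C6H5O-]) = sqrt(0.000100 x 0.1707) = 0.00413 M.
pOH = 2.38, so pH = 14.00 - 2.38 = 11.62.

11.62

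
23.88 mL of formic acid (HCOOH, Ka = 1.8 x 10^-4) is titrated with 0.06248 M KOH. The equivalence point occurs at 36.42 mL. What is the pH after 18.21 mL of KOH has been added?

3.74

18.21 mL is exactly half the equivalence volume (36.42/2), i.e. the half-equivalence point.
There, n(HA) = n(A^-), so pH = pKa = -log(1.8 x 10^-4) = 3.74.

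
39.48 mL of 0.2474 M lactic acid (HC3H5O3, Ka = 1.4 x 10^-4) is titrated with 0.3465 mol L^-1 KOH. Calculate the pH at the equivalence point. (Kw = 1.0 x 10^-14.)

n(HC3H5O3) = 0.2474 x 0.03948 = 0.009767 mol; V(KOH) at equivalence = 0.009767/0.3465 = 0.02819 L.
At equivalence all the acid is converted to C3H5O3-; total volume = 0.03948 + 0.02819 = 0.06767 L, so [C3H5O3-] = 0.009767/0.06767 = 0.1443 M.
Kb = Kw/Ka = 1.0e-14 / 1.4 x 10^-4 = 7.14e-11.
[OH^-] = sqrt(Kb x [C3H5O3-]) = sqrt(7.14e-11 x 0.1443) = 3.21e-6 M.
pOH = 5.49, so pH = 14.00 - 5.49 = 8.51.

8.51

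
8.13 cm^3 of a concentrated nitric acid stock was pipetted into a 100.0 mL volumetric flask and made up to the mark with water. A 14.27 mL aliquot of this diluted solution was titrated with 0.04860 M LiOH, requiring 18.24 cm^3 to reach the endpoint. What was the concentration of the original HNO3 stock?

0.764 M

n(LiOH) = 0.04860 x 0.01824 = 0.0008865 mol.
n(HNO3) in the aliquot = 0.0008865 mol.
[diluted HNO3] = 0.0008865 / 0.01427 = 0.06212 M.
Dilution factor = 100.0/8.130 = 12.30, so [stock] = 0.06212 x 12.30 = 0.764 M.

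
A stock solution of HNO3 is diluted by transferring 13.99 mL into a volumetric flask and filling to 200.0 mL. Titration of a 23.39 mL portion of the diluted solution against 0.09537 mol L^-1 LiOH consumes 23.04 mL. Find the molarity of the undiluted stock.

n(LiOH) = 0.09537 x 0.02304 = 0.002197 mol.
n(HNO3) in the aliquot = 0.002197 mol.
[diluted HNO3] = 0.002197 / 0.02339 = 0.09394 M.
Dilution factor = 200.0/13.99 = 14.30, so [stock] = 0.09394 x 14.30 = 1.34 M.

1.34 M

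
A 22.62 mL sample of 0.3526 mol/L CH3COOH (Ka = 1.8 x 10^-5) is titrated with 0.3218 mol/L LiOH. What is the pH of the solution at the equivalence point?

n(CH3COOH) = 0.3526 x 0.02262 = 0.007976 mol; V(LiOH) at equivalence = 0.007976/0.3218 = 0.02478 L.
At equivalence all the acid is converted to CH3COO-; total volume = 0.02262 + 0.02478 = 0.04740 L, so [CH3COO-] = 0.007976/0.04740 = 0.1682 M.
Kb = Kw/Ka = 1.0e-14 / 1.8 x 10^-5 = 5.56e-10.
[OH^-] = sqrt(Kb x [CH3COO-]) = sqrt(5.56e-10 x 0.1682) = 9.67e-6 M.
pOH = 5.01, so pH = 14.00 - 5.01 = 8.99.

8.99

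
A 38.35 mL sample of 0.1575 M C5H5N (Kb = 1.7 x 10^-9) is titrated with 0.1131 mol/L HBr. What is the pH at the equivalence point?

3.21

n(C5H5N) = 0.1575 x 0.03835 = 0.006040 mol; V(HBr) at equivalence = 0.006040/0.1131 = 0.05341 L.
At equivalence the base is fully converted to C5H5NH+; total volume = 0.09176 L, so [C5H5NH+] = 0.006040/0.09176 = 0.06583 M.
Ka(C5H5NH+) = Kw/Kb = 1.0e-14 / 1.7 x 10^-9 = 5.88e-6.
[H^+] = sqrt(Ka x [C5H5NH+]) = sqrt(5.88e-6 x 0.06583) = 0.000622 M.
pH = -log(0.000622) = 3.21.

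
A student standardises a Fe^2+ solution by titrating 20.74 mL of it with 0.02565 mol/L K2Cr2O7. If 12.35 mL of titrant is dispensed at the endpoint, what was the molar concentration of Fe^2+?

0.0916 M

n(K2Cr2O7) = 0.02565 x 0.01235 = 0.0003168 mol.
From the balanced equation, 1 mol K2Cr2O7 reacts with 6 mol Fe^2+, so n(Fe^2+) = 0.0003168 x 6/1 = 0.001901 mol.
[Fe^2+] = 0.001901 / 0.02074 L = 0.0916 M.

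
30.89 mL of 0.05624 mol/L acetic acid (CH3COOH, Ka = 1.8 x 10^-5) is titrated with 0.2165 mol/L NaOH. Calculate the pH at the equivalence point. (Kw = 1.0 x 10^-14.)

8.70

n(CH3COOH) = 0.05624 x 0.03089 = 0.001737 mol; V(NaOH) at equivalence = 0.001737/0.2165 = 0.008024 L.
At equivalence all the acid is converted to CH3COO-; total volume = 0.03089 + 0.008024 = 0.03891 L, so [CH3COO-] = 0.001737/0.03891 = 0.04464 M.
Kb = Kw/Ka = 1.0e-14 / 1.8 x 10^-5 = 5.56e-10.
[OH^-] = sqrt(Kb x [CH3COO-]) = sqrt(5.56e-10 x 0.04464) = 4.98e-6 M.
pOH = 5.30, so pH = 14.00 - 5.30 = 8.70.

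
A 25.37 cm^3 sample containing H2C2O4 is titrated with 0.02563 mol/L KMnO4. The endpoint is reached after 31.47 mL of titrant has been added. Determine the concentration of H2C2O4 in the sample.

0.0795 M

n(KMnO4) = 0.02563 x 0.03147 = 0.0008066 mol.
From the balanced equation, 2 mol KMnO4 reacts with 5 mol H2C2O4, so n(H2C2O4) = 0.0008066 x 5/2 = 0.002016 mol.
[H2C2O4] = 0.002016 / 0.02537 L = 0.0795 M.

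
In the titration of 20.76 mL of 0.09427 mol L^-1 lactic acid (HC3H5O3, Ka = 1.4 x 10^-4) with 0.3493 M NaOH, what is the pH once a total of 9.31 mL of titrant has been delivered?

n(acid) = 0.09427 x 0.02076 = 0.001957 mol; n(NaOH) added = 0.3493 x 0.009310 = 0.003252 mol.
Base is in excess by 0.003252 - 0.001957 = 0.001295 mol in a total volume of 0.03007 L.
[OH^-] = 0.001295/0.03007 = 0.04306 M, so pOH = 1.37 and pH = 14.00 - 1.37 = 12.63.

12.63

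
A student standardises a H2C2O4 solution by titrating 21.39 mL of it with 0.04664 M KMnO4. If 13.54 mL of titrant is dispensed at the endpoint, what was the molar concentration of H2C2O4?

n(KMnO4) = 0.04664 x 0.01354 = 0.0006315 mol.
From the balanced equation, 2 mol KMnO4 reacts with 5 mol H2C2O4, so n(H2C2O4) = 0.0006315 x 5/2 = 0.001579 mol.
[H2C2O4] = 0.001579 / 0.02139 L = 0.0738 M.

0.0738 M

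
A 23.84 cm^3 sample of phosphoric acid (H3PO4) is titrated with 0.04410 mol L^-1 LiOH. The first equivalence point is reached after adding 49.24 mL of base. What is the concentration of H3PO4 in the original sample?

n(LiOH) = 0.04410 x 0.04924 = 0.002171 mol.
At the first equivalence point, 1 mol OH^- react per mol H3PO4, so n(H3PO4) = 0.002171 / 1 = 0.002171 mol.
[H3PO4] = 0.002171 / 0.02384 L = 0.0911 M.

0.0911 M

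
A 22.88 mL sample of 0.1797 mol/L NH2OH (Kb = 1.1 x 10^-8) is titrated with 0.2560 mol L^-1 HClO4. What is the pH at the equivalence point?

3.51

n(NH2OH) = 0.1797 x 0.02288 = 0.004112 mol; V(HClO4) at equivalence = 0.004112/0.2560 = 0.01606 L.
At equivalence the base is fully converted to NH3OH+; total volume = 0.03894 L, so [NH3OH+] = 0.004112/0.03894 = 0.1056 M.
Ka(NH3OH+) = Kw/Kb = 1.0e-14 / 1.1 x 10^-8 = 9.09e-7.
[H^+] = sqrt(Ka x [NH3OH+]) = sqrt(9.09e-7 x 0.1056) = 0.000310 M.
pH = -log(0.000310) = 3.51.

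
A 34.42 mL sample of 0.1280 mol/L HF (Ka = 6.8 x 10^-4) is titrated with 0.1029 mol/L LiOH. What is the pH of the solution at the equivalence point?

n(HF) = 0.1280 x 0.03442 = 0.004406 mol; V(LiOH) at equivalence = 0.004406/0.1029 = 0.04282 L.
At equivalence all the acid is converted to F-; total volume = 0.03442 + 0.04282 = 0.07724 L, so [F-] = 0.004406/0.07724 = 0.05704 M.
Kb = Kw/Ka = 1.0e-14 / 6.8 x 10^-4 = 1.47e-11.
[OH^-] = sqrt(Kb x [F-]) = sqrt(1.47e-11 x 0.05704) = 9.16e-7 M.
pOH = 6.04, so pH = 14.00 - 6.04 = 7.96.

7.96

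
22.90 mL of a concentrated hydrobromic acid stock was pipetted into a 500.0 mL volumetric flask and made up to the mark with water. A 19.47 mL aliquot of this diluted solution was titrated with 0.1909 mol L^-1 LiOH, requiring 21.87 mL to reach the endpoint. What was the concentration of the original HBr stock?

n(LiOH) = 0.1909 x 0.02187 = 0.004175 mol.
n(HBr) in the aliquot = 0.004175 mol.
[diluted HBr] = 0.004175 / 0.01947 = 0.2144 M.
Dilution factor = 500.0/22.90 = 21.83, so [stock] = 0.2144 x 21.83 = 4.68 M.

4.68 M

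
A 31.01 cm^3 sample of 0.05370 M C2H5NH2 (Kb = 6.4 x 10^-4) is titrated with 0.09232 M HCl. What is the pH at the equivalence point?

n(C2H5NH2) = 0.05370 x 0.03101 = 0.001665 mol; V(HCl) at equivalence = 0.001665/0.09232 = 0.01804 L.
At equivalence the base is fully converted to C2H5NH3+; total volume = 0.04905 L, so [C2H5NH3+] = 0.001665/0.04905 = 0.03395 M.
Ka(C2H5NH3+) = Kw/Kb = 1.0e-14 / 6.4 x 10^-4 = 1.56e-11.
[H^+] = sqrt(Ka x [C2H5NH3+]) = sqrt(1.56e-11 x 0.03395) = 7.28e-7 M.
pH = -log(7.28e-7) = 6.14.

6.14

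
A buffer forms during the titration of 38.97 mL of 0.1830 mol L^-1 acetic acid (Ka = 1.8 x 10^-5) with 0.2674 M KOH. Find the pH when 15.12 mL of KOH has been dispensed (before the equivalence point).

Initial n(CH3COOH) = 0.1830 x 0.03897 = 0.007132 mol.
n(KOH) added = 0.2674 x 0.01512 = 0.004043 mol, converting that many moles of CH3COOH to CH3COO-.
Remaining n(CH3COOH) = 0.003088 mol; n(CH3COO-) = 0.004043 mol.
By Henderson-Hasselbalch, pH = pKa + log([A^-]/[HA]) = 4.74 + log(0.004043/0.003088) = 4.74 + (+0.12) = 4.86.

4.86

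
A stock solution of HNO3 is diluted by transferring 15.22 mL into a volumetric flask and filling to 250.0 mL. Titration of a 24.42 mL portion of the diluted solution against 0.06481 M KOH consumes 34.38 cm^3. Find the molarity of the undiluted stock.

n(KOH) = 0.06481 x 0.03438 = 0.002228 mol.
n(HNO3) in the aliquot = 0.002228 mol.
[diluted HNO3] = 0.002228 / 0.02442 = 0.09124 M.
Dilution factor = 250.0/15.22 = 16.43, so [stock] = 0.09124 x 16.43 = 1.50 M.

1.50 M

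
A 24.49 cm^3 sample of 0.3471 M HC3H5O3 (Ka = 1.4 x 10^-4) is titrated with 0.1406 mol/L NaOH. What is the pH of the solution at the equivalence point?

8.43

n(HC3H5O3) = 0.3471 x 0.02449 = 0.008500 mol; V(NaOH) at equivalence = 0.008500/0.1406 = 0.06046 L.
At equivalence all the acid is converted to C3H5O3-; total volume = 0.02449 + 0.06046 = 0.08495 L, so [C3H5O3-] = 0.008500/0.08495 = 0.1001 M.
Kb = Kw/Ka = 1.0e-14 / 1.4 x 10^-4 = 7.14e-11.
[OH^-] = sqrt(Kb x [C3H5O3-]) = sqrt(7.14e-11 x 0.1001) = 2.67e-6 M.
pOH = 5.57, so pH = 14.00 - 5.57 = 8.43.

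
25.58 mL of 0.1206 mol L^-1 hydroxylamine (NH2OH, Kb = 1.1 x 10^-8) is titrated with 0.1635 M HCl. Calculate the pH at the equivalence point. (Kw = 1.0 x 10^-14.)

n(NH2OH) = 0.1206 x 0.02558 = 0.003085 mol; V(HCl) at equivalence = 0.003085/0.1635 = 0.01887 L.
At equivalence the base is fully converted to NH3OH+; total volume = 0.04445 L, so [NH3OH+] = 0.003085/0.04445 = 0.06941 M.
Ka(NH3OH+) = Kw/Kb = 1.0e-14 / 1.1 x 10^-8 = 9.09e-7.
[H^+] = sqrt(Ka x [NH3OH+]) = sqrt(9.09e-7 x 0.06941) = 0.000251 M.
pH = -log(0.000251) = 3.60.

3.60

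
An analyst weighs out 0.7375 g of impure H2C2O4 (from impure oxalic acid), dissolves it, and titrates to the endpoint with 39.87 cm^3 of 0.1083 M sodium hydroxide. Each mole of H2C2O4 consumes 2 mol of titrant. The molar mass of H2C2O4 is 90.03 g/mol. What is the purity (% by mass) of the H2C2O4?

n(NaOH) = 0.1083 x 0.03987 = 0.004318 mol.
n(H2C2O4) = 0.004318 / 2 = 0.002159 mol.
mass of H2C2O4 = 0.002159 x 90.03 = 0.1944 g.
% purity = 0.1944 / 0.7375 x 100 = 26.4%.

26.4%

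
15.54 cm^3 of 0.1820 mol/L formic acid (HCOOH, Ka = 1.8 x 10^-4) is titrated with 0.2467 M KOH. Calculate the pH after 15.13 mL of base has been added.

12.47

n(acid) = 0.1820 x 0.01554 = 0.002828 mol; n(KOH) added = 0.2467 x 0.01513 = 0.003733 mol.
Base is in excess by 0.003733 - 0.002828 = 0.0009043 mol in a total volume of 0.03067 L.
[OH^-] = 0.0009043/0.03067 = 0.02948 M, so pOH = 1.53 and pH = 14.00 - 1.53 = 12.47.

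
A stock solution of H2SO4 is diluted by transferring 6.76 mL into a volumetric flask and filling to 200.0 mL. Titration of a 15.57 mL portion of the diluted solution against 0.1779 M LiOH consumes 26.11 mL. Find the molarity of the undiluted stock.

4.41 M

n(LiOH) = 0.1779 x 0.02611 = 0.004645 mol.
n(H2SO4) in the aliquot = 0.004645 x 1/2 = 0.002322 mol.
[diluted H2SO4] = 0.002322 / 0.01557 = 0.1492 M.
Dilution factor = 200.0/6.760 = 29.59, so [stock] = 0.1492 x 29.59 = 4.41 M.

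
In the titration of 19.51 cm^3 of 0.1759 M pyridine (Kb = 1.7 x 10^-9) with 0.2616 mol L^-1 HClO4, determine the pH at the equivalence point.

n(C5H5N) = 0.1759 x 0.01951 = 0.003432 mol; V(HClO4) at equivalence = 0.003432/0.2616 = 0.01312 L.
At equivalence the base is fully converted to C5H5NH+; total volume = 0.03263 L, so [C5H5NH+] = 0.003432/0.03263 = 0.1052 M.
Ka(C5H5NH+) = Kw/Kb = 1.0e-14 / 1.7 x 10^-9 = 5.88e-6.
[H^+] = sqrt(Ka x [C5H5NH+]) = sqrt(5.88e-6 x 0.1052) = 0.000787 M.
pH = -log(0.000787) = 3.10.

3.10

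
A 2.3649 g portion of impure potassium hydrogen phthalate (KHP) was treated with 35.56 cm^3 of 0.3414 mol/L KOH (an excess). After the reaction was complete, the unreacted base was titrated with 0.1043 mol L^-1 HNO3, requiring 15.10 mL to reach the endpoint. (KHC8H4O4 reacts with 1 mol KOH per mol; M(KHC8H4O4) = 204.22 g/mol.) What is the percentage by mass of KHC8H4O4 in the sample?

Total n(KOH) added = 0.3414 x 0.03556 = 0.01214 mol.
n(HNO3) used = 0.1043 x 0.01510 = 0.001575 mol, which equals the excess n(KOH).
So n(KOH) consumed by the sample = 0.01214 - 0.001575 = 0.01057 mol.
n(KHC8H4O4) = 0.01057 / 1 = 0.01057 mol.
mass KHC8H4O4 = 0.01057 x 204.22 = 2.158 g, so %KHC8H4O4 = 2.158/2.3649 x 100 = 91.2%.

91.2%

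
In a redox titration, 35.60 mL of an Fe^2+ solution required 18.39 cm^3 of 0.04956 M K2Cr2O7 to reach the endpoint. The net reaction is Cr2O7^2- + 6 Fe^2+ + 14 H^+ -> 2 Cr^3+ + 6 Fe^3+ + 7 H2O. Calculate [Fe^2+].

0.154 M

n(K2Cr2O7) = 0.04956 x 0.01839 = 0.0009114 mol.
From the balanced equation, 1 mol K2Cr2O7 reacts with 6 mol Fe^2+, so n(Fe^2+) = 0.0009114 x 6/1 = 0.005468 mol.
[Fe^2+] = 0.005468 / 0.03560 L = 0.154 M.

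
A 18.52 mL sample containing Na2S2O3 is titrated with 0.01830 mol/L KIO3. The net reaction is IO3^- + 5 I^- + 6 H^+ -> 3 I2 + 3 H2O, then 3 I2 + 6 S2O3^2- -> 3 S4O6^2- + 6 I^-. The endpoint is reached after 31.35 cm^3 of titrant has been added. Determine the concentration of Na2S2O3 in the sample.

0.186 M

n(KIO3) = 0.01830 x 0.03135 = 0.0005737 mol.
From the balanced equation, 1 mol KIO3 reacts with 6 mol Na2S2O3, so n(Na2S2O3) = 0.0005737 x 6/1 = 0.003442 mol.
[Na2S2O3] = 0.003442 / 0.01852 L = 0.186 M.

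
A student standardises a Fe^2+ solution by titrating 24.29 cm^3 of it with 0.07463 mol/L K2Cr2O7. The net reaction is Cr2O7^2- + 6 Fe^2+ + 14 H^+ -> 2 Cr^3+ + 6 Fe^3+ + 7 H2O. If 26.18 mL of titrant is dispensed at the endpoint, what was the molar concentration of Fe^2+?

0.483 M

n(K2Cr2O7) = 0.07463 x 0.02618 = 0.001954 mol.
From the balanced equation, 1 mol K2Cr2O7 reacts with 6 mol Fe^2+, so n(Fe^2+) = 0.001954 x 6/1 = 0.01172 mol.
[Fe^2+] = 0.01172 / 0.02429 L = 0.483 M.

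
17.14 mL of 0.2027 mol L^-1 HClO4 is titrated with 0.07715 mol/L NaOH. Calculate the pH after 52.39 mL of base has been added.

11.91

n(acid) = 0.2027 x 0.01714 = 0.003474 mol; n(NaOH) added = 0.07715 x 0.05239 = 0.004042 mol.
Base is in excess by 0.004042 - 0.003474 = 0.0005676 mol in a total volume of 0.06953 L.
[OH^-] = 0.0005676/0.06953 = 0.008164 M, so pOH = 2.09 and pH = 14.00 - 2.09 = 11.91.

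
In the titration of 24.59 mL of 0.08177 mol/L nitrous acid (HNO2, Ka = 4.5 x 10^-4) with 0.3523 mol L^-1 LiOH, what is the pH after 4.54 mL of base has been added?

Initial n(HNO2) = 0.08177 x 0.02459 = 0.002011 mol.
n(LiOH) added = 0.3523 x 0.004540 = 0.001599 mol, converting that many moles of HNO2 to NO2-.
Remaining n(HNO2) = 0.0004113 mol; n(NO2-) = 0.001599 mol.
By Henderson-Hasselbalch, pH = pKa + log([A^-]/[HA]) = 3.35 + log(0.001599/0.0004113) = 3.35 + (+0.59) = 3.94.

3.94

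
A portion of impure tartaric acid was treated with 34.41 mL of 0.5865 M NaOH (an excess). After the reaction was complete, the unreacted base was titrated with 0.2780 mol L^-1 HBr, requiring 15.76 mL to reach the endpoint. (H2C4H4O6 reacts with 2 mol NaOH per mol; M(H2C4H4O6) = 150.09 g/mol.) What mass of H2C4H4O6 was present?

1.19 g

Total n(NaOH) added = 0.5865 x 0.03441 = 0.02018 mol.
n(HBr) used = 0.2780 x 0.01576 = 0.004381 mol, which equals the excess n(NaOH).
So n(NaOH) consumed by the sample = 0.02018 - 0.004381 = 0.01580 mol.
n(H2C4H4O6) = 0.01580 / 2 = 0.007900 mol.
mass = 0.007900 mol x 150.09 g/mol = 1.19 g.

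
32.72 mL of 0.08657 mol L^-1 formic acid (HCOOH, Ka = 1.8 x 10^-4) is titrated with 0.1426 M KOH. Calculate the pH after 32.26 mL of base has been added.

n(acid) = 0.08657 x 0.03272 = 0.002833 mol; n(KOH) added = 0.1426 x 0.03226 = 0.004600 mol.
Base is in excess by 0.004600 - 0.002833 = 0.001768 mol in a total volume of 0.06498 L.
[OH^-] = 0.001768/0.06498 = 0.02720 M, so pOH = 1.57 and pH = 14.00 - 1.57 = 12.43.

12.43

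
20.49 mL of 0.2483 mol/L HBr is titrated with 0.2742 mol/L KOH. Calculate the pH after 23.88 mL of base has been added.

n(acid) = 0.2483 x 0.02049 = 0.005088 mol; n(KOH) added = 0.2742 x 0.02388 = 0.006548 mol.
Base is in excess by 0.006548 - 0.005088 = 0.001460 mol in a total volume of 0.04437 L.
[OH^-] = 0.001460/0.04437 = 0.03291 M, so pOH = 1.48 and pH = 14.00 - 1.48 = 12.52.

12.52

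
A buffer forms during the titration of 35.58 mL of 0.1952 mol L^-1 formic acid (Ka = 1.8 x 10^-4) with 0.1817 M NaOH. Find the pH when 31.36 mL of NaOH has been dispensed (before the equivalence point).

Initial n(HCOOH) = 0.1952 x 0.03558 = 0.006945 mol.
n(NaOH) added = 0.1817 x 0.03136 = 0.005698 mol, converting that many moles of HCOOH to HCOO-.
Remaining n(HCOOH) = 0.001247 mol; n(HCOO-) = 0.005698 mol.
By Henderson-Hasselbalch, pH = pKa + log([A^-]/[HA]) = 3.74 + log(0.005698/0.001247) = 3.74 + (+0.66) = 4.40.

4.40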